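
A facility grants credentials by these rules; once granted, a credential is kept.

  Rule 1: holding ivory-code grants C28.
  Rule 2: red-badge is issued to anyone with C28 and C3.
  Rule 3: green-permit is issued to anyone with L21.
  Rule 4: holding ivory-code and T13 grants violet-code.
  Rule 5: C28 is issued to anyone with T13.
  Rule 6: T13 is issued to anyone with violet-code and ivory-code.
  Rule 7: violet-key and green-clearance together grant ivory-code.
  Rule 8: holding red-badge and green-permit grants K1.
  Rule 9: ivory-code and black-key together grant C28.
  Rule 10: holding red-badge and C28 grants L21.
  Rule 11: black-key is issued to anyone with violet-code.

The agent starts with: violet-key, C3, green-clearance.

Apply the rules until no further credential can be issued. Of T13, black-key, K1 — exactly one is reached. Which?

Holding violet-key and green-clearance grants ivory-code (Rule 7).
Holding ivory-code grants C28 (Rule 1).
Holding C28 and C3 grants red-badge (Rule 2).
Holding red-badge and C28 grants L21 (Rule 10).
Holding L21 grants green-permit (Rule 3).
Holding red-badge and green-permit grants K1 (Rule 8).
black-key would need violet-code (Rule 11), but violet-code is never granted. T13 would need violet-code and ivory-code (Rule 6), but violet-code is never granted.

K1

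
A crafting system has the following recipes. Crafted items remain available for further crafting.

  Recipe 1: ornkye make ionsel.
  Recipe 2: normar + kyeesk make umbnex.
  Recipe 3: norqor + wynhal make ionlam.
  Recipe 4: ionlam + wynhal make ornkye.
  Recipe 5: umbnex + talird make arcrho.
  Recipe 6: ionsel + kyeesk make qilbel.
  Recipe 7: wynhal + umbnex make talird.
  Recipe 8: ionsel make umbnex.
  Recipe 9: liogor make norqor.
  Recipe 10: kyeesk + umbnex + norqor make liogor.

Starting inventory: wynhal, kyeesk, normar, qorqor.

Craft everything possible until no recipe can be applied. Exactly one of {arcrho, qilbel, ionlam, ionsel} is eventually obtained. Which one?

arcrho

normar + kyeesk → umbnex (Recipe 2).
Using Recipe 7, wynhal and umbnex make talird.
umbnex + talird → arcrho (Recipe 5).
ionlam would need norqor and wynhal (Recipe 3), but norqor is never obtained. ionsel would need ornkye (Recipe 1), but ornkye is never obtained. qilbel would need ionsel and kyeesk (Recipe 6), but ionsel is never obtained.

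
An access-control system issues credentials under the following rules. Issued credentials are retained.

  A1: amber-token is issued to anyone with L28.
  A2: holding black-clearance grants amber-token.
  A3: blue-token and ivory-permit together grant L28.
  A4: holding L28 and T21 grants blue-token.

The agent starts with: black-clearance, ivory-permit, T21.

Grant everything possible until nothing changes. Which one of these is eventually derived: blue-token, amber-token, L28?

Holding black-clearance grants amber-token (A2).
L28 would need blue-token and ivory-permit (A3), but blue-token is never granted. blue-token would need L28 and T21 (A4), but L28 is never granted.

amber-token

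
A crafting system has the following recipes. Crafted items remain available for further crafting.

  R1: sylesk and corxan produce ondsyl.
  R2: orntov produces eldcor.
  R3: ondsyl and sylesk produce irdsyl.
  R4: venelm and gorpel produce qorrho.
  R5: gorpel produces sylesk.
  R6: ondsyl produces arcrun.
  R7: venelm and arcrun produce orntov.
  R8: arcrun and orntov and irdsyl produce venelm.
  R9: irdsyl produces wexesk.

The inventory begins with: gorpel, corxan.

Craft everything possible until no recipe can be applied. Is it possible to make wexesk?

Using R5, gorpel makes sylesk.
Using R1, sylesk and corxan make ondsyl.
ondsyl and sylesk → irdsyl (R3).
Using R9, irdsyl makes wexesk.

Yes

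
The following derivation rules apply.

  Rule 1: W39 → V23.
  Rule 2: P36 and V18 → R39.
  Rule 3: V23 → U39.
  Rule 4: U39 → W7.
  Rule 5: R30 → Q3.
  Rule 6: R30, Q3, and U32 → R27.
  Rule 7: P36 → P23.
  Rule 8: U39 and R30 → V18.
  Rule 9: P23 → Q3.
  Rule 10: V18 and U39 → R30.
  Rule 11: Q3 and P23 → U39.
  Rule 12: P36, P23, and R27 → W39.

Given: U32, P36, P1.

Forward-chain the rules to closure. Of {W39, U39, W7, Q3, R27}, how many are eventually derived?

3

From P36, Rule 7 gives P23.
From P23, Rule 9 gives Q3.
Q3 and P23 hold, so U39 follows (Rule 11).
U39 holds, so W7 follows (Rule 4).
W39 would need P36, P23, and R27 (Rule 12), but R27 is never established.
U39: reached.
W7: reached.
Q3: reached.
R27 would need R30, Q3, and U32 (Rule 6), but R30 is never established.
Reached: U39, W7, and Q3 — 3 of the 5.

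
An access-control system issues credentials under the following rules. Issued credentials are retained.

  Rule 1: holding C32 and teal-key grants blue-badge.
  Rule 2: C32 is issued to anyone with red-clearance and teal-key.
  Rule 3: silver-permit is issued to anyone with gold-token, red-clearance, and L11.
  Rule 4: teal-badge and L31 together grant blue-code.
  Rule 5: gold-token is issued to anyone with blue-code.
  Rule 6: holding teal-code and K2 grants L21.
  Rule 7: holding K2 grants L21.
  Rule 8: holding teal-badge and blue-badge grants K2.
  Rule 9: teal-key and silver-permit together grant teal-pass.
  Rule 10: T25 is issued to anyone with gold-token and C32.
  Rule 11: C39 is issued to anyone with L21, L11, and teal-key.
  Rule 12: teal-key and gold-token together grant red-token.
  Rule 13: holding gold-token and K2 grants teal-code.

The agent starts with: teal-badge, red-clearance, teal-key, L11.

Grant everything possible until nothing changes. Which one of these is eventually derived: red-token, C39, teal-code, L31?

C39

Holding red-clearance and teal-key grants C32 (Rule 2).
Holding C32 and teal-key grants blue-badge (Rule 1).
Holding teal-badge and blue-badge grants K2 (Rule 8).
Holding K2 grants L21 (Rule 7).
Holding L21, L11, and teal-key grants C39 (Rule 11).
teal-code would need gold-token and K2 (Rule 13), but gold-token is never granted. No rule produces L31, and it is not given. red-token would need teal-key and gold-token (Rule 12), but gold-token is never granted.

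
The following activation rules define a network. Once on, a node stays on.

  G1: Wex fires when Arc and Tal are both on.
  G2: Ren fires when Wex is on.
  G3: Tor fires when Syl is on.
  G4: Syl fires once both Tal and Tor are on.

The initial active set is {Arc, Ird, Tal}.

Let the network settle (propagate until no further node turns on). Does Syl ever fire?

Syl would need Tal and Tor (G4), but Tor never turns on.

No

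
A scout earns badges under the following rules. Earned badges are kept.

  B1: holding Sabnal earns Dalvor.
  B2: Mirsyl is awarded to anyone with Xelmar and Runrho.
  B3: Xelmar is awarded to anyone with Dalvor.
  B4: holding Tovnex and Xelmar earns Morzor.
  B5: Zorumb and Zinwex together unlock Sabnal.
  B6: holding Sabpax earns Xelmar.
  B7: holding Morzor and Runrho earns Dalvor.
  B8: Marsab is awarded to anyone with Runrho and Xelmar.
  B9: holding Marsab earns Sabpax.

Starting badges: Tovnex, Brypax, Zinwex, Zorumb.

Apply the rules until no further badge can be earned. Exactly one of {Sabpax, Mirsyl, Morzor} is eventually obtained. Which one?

Morzor

With Zorumb and Zinwex, Sabnal is earned (B5).
With Sabnal, Dalvor is earned (B1).
With Dalvor, Xelmar is earned (B3).
With Tovnex and Xelmar, Morzor is earned (B4).
Mirsyl would need Xelmar and Runrho (B2), but Runrho is never earned. Sabpax would need Marsab (B9), but Marsab is never earned.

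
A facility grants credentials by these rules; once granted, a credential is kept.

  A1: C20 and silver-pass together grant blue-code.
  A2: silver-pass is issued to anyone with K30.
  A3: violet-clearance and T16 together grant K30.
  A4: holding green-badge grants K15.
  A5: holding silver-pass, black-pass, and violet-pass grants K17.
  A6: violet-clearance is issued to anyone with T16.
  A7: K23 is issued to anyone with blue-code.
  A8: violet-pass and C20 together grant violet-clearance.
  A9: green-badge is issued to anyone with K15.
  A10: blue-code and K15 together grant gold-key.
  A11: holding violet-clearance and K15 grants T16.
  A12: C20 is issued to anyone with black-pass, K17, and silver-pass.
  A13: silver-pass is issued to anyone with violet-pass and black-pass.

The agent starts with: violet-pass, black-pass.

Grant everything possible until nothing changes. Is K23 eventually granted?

Holding violet-pass and black-pass grants silver-pass (A13).
Holding silver-pass, black-pass, and violet-pass grants K17 (A5).
Holding black-pass, K17, and silver-pass grants C20 (A12).
Holding C20 and silver-pass grants blue-code (A1).
Holding blue-code grants K23 (A7).

Yes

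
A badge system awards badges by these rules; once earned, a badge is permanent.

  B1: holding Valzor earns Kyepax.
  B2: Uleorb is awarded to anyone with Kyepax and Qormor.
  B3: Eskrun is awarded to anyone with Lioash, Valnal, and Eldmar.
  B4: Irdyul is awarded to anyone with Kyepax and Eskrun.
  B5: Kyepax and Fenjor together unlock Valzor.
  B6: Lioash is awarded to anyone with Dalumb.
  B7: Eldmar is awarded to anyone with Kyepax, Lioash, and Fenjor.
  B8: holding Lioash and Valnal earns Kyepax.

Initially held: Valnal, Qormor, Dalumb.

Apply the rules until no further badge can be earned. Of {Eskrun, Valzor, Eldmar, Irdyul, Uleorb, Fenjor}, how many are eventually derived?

With Dalumb, Lioash is earned (B6).
With Lioash and Valnal, Kyepax is earned (B8).
With Kyepax and Qormor, Uleorb is earned (B2).
Eskrun would need Lioash, Valnal, and Eldmar (B3), but Eldmar is never earned.
Valzor would need Kyepax and Fenjor (B5), but Fenjor is never earned.
Eldmar would need Kyepax, Lioash, and Fenjor (B7), but Fenjor is never earned.
Irdyul would need Kyepax and Eskrun (B4), but Eskrun is never earned.
Uleorb: reached.
No rule produces Fenjor, and it is not given.
Reached: Uleorb — 1 of the 6.

1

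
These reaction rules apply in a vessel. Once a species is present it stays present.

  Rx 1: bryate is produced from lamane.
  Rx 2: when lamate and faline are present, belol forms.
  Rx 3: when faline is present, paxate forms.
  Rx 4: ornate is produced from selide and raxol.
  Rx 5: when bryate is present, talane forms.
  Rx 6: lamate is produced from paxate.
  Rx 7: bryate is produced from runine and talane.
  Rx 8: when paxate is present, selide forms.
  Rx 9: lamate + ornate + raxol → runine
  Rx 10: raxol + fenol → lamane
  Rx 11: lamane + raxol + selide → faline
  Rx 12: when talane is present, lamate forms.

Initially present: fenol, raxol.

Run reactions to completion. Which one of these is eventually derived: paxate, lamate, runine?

lamate

raxol and fenol present → lamane forms (Rx 10).
lamane present → bryate forms (Rx 1).
bryate present → talane forms (Rx 5).
talane present → lamate forms (Rx 12).
paxate would need faline (Rx 3), but faline never forms. runine would need lamate, ornate, and raxol (Rx 9), but ornate never forms.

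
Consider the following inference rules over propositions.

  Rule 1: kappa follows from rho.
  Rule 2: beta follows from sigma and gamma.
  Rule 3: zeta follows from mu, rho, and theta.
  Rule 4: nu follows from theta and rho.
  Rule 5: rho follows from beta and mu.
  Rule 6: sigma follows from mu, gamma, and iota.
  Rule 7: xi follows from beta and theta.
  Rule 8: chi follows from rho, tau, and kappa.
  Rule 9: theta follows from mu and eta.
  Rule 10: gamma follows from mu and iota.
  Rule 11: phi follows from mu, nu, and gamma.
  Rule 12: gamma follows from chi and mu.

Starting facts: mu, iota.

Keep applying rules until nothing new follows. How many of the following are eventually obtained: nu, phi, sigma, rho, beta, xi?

3

From mu and iota, Rule 10 gives gamma.
From mu, gamma, and iota, Rule 6 gives sigma.
sigma and gamma hold, so beta follows (Rule 2).
From beta and mu, Rule 5 gives rho.
nu would need theta and rho (Rule 4), but theta is never established.
phi would need mu, nu, and gamma (Rule 11), but nu is never established.
sigma: reached.
rho: reached.
beta: reached.
xi would need beta and theta (Rule 7), but theta is never established.
Reached: sigma, rho, and beta — 3 of the 6.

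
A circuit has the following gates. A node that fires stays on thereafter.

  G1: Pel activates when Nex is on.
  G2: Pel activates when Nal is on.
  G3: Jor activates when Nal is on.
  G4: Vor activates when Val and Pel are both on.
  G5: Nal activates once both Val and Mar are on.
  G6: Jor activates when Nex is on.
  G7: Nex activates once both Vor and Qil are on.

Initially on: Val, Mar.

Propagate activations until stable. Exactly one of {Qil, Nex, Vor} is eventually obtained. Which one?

Vor

Val and Mar are on, so Nal activates (G5).
Nal is on, so Pel activates (G2).
G4: Val and Pel on → Vor on.
Nex would need Vor and Qil (G7), but Qil never turns on. No rule produces Qil, and it is not given.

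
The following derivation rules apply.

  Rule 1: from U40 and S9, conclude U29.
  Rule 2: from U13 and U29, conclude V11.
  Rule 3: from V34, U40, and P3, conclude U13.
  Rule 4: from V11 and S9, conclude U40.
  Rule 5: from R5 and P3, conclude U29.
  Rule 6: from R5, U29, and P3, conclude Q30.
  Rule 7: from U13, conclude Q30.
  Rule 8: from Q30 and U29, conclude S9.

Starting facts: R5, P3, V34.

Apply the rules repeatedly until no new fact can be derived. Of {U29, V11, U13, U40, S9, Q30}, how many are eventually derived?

3

From R5 and P3, Rule 5 gives U29.
R5, U29, and P3 hold, so Q30 follows (Rule 6).
Q30 and U29 hold, so S9 follows (Rule 8).
U29: reached.
V11 would need U13 and U29 (Rule 2), but U13 is never established.
U13 would need V34, U40, and P3 (Rule 3), but U40 is never established.
U40 would need V11 and S9 (Rule 4), but V11 is never established.
S9: reached.
Q30: reached.
Reached: U29, S9, and Q30 — 3 of the 6.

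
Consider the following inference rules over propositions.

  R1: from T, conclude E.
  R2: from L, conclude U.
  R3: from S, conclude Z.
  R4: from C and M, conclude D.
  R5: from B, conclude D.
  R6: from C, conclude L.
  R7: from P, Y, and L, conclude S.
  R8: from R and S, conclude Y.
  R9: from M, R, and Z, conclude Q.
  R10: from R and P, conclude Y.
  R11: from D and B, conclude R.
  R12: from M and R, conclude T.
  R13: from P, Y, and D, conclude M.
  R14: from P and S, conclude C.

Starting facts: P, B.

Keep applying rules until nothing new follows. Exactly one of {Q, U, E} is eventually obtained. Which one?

E

From B, R5 gives D.
From D and B, R11 gives R.
From R and P, R10 gives Y.
From P, Y, and D, R13 gives M.
M and R hold, so T follows (R12).
T holds, so E follows (R1).
U would need L (R2), but L is never established. Q would need M, R, and Z (R9), but Z is never established.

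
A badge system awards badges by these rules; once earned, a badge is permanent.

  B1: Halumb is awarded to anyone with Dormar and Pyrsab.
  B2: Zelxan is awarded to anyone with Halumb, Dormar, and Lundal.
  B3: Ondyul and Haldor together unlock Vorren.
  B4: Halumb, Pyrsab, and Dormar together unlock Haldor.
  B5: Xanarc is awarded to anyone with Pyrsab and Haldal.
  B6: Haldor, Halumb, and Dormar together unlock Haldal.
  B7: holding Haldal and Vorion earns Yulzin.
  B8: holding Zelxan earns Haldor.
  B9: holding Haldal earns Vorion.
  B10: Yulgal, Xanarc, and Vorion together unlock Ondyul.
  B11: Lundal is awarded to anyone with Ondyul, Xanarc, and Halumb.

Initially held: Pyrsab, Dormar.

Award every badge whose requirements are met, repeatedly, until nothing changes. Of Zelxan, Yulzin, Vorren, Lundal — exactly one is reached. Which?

Yulzin

With Dormar and Pyrsab, Halumb is earned (B1).
With Halumb, Pyrsab, and Dormar, Haldor is earned (B4).
With Haldor, Halumb, and Dormar, Haldal is earned (B6).
With Haldal, Vorion is earned (B9).
With Haldal and Vorion, Yulzin is earned (B7).
Vorren would need Ondyul and Haldor (B3), but Ondyul is never earned. Lundal would need Ondyul, Xanarc, and Halumb (B11), but Ondyul is never earned. Zelxan would need Halumb, Dormar, and Lundal (B2), but Lundal is never earned.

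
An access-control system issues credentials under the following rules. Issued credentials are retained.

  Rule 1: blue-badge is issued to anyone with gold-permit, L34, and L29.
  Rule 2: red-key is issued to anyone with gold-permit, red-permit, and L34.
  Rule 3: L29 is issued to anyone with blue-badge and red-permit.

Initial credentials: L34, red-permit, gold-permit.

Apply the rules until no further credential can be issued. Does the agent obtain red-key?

Yes

Holding gold-permit, red-permit, and L34 grants red-key (Rule 2).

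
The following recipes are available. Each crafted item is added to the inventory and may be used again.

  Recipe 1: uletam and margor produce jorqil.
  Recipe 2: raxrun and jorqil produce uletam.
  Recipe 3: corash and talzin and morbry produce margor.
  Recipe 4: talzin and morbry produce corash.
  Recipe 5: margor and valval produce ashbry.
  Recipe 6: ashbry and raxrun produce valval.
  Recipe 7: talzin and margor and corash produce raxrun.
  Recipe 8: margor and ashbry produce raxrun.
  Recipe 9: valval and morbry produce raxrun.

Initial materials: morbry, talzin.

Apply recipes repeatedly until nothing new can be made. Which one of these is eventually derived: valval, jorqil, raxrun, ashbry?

raxrun

Using Recipe 4, talzin and morbry make corash.
corash and talzin and morbry → margor (Recipe 3).
Using Recipe 7, talzin, margor, and corash make raxrun.
valval would need ashbry and raxrun (Recipe 6), but ashbry is never obtained. jorqil would need uletam and margor (Recipe 1), but uletam is never obtained. ashbry would need margor and valval (Recipe 5), but valval is never obtained.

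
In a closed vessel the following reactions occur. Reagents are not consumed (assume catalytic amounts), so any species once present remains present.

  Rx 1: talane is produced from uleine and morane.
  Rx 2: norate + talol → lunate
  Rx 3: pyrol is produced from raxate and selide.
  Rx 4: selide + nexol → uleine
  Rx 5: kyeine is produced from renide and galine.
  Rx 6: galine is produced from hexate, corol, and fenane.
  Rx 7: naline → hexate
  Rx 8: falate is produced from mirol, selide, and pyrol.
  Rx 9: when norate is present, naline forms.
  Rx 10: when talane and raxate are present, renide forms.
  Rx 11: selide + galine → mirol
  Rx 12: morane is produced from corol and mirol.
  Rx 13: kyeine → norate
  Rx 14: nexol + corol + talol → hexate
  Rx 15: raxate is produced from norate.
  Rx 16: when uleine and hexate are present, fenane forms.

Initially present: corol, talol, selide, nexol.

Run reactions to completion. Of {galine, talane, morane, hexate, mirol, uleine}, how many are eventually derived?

6

nexol, corol, and talol present → hexate forms (Rx 14).
selide and nexol present → uleine forms (Rx 4).
uleine and hexate present → fenane forms (Rx 16).
hexate, corol, and fenane present → galine forms (Rx 6).
selide and galine present → mirol forms (Rx 11).
corol and mirol present → morane forms (Rx 12).
uleine and morane present → talane forms (Rx 1).
galine: reached.
talane: reached.
morane: reached.
hexate: reached.
mirol: reached.
uleine: reached.
All 6 are reached.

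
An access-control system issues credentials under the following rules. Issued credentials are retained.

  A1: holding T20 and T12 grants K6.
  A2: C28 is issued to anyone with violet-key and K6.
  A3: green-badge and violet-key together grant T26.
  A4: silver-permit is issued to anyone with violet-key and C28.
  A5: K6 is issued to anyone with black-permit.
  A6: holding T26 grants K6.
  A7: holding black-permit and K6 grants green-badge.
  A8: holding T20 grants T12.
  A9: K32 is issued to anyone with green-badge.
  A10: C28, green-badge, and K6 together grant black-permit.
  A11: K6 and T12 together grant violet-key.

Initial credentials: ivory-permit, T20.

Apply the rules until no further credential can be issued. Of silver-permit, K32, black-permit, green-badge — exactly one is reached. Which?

Holding T20 grants T12 (A8).
Holding T20 and T12 grants K6 (A1).
Holding K6 and T12 grants violet-key (A11).
Holding violet-key and K6 grants C28 (A2).
Holding violet-key and C28 grants silver-permit (A4).
black-permit would need C28, green-badge, and K6 (A10), but green-badge is never granted. K32 would need green-badge (A9), but green-badge is never granted. green-badge would need black-permit and K6 (A7), but black-permit is never granted.

silver-permit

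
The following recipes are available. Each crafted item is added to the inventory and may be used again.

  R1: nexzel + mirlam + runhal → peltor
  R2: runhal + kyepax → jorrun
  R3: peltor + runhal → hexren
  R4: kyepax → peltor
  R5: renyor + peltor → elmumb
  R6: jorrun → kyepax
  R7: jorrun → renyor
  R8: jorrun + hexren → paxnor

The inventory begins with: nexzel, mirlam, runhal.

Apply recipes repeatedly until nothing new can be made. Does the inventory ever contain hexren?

nexzel + mirlam + runhal → peltor (R1).
Using R3, peltor and runhal make hexren.

Yes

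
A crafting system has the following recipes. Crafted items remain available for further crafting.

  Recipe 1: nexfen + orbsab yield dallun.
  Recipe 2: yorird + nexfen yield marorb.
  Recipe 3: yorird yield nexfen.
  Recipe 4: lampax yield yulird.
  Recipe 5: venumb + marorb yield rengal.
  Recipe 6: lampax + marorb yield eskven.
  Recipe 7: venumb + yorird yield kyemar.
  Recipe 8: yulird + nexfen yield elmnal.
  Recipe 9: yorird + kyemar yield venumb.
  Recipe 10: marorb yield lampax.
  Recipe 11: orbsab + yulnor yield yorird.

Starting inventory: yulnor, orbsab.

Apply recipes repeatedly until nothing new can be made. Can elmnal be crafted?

Using Recipe 11, orbsab and yulnor make yorird.
Using Recipe 3, yorird makes nexfen.
yorird + nexfen → marorb (Recipe 2).
marorb → lampax (Recipe 10).
Using Recipe 4, lampax makes yulird.
yulird + nexfen → elmnal (Recipe 8).

Yes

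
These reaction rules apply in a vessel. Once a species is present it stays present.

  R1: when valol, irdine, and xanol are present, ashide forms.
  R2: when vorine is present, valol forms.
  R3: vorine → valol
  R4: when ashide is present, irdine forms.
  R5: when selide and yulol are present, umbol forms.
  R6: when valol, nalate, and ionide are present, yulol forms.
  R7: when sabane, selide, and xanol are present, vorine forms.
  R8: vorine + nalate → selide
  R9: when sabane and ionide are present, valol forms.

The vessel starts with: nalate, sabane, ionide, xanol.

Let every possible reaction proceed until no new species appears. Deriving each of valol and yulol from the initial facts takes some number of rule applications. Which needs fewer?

valol: sabane and ionide present → valol forms (R9). [1 rule application]
yulol: sabane and ionide present → valol forms (R9). valol, nalate, and ionide present → yulol forms (R6). [2 rule applications]
valol needs fewer.

valol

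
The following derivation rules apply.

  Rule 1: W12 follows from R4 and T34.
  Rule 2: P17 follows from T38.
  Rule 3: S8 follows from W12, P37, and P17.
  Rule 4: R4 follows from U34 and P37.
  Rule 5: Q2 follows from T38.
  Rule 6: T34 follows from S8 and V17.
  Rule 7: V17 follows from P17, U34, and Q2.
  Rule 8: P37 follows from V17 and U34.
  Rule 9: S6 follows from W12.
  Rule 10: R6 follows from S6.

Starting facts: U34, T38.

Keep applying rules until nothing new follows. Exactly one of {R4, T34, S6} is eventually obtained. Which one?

From T38, Rule 5 gives Q2.
T38 holds, so P17 follows (Rule 2).
P17, U34, and Q2 hold, so V17 follows (Rule 7).
V17 and U34 hold, so P37 follows (Rule 8).
U34 and P37 hold, so R4 follows (Rule 4).
T34 would need S8 and V17 (Rule 6), but S8 is never established. S6 would need W12 (Rule 9), but W12 is never established.

R4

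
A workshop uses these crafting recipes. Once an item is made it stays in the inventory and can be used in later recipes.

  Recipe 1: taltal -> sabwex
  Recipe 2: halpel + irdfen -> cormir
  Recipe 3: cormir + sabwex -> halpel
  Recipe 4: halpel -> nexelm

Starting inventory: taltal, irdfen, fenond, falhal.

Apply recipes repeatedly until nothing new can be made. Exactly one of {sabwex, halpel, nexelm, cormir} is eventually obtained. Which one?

taltal -> sabwex (Recipe 1).
nexelm would need halpel (Recipe 4), but halpel is never obtained. halpel would need cormir and sabwex (Recipe 3), but cormir is never obtained. cormir would need halpel and irdfen (Recipe 2), but halpel is never obtained.

sabwex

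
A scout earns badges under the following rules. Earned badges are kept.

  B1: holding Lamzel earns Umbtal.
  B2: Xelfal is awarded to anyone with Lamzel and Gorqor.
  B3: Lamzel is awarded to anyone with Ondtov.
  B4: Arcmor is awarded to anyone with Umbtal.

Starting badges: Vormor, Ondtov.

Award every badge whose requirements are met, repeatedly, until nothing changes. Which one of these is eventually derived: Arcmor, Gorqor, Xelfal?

Arcmor

With Ondtov, Lamzel is earned (B3).
With Lamzel, Umbtal is earned (B1).
With Umbtal, Arcmor is earned (B4).
No rule produces Gorqor, and it is not given. Xelfal would need Lamzel and Gorqor (B2), but Gorqor is never earned.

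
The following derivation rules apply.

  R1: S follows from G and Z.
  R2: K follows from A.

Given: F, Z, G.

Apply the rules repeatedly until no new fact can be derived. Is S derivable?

Yes

G and Z hold, so S follows (R1).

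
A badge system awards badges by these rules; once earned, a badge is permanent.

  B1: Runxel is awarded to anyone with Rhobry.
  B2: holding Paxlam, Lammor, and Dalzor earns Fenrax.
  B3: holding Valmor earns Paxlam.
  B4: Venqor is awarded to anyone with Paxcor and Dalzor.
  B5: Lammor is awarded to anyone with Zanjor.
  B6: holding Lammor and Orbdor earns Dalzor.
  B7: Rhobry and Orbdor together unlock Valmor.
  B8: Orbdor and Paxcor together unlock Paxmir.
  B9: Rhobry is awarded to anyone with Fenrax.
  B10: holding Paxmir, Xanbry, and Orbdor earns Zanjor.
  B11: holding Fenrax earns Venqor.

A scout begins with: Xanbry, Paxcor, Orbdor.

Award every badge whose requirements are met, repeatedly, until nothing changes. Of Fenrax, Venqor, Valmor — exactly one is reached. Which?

With Orbdor and Paxcor, Paxmir is earned (B8).
With Paxmir, Xanbry, and Orbdor, Zanjor is earned (B10).
With Zanjor, Lammor is earned (B5).
With Lammor and Orbdor, Dalzor is earned (B6).
With Paxcor and Dalzor, Venqor is earned (B4).
Valmor would need Rhobry and Orbdor (B7), but Rhobry is never earned. Fenrax would need Paxlam, Lammor, and Dalzor (B2), but Paxlam is never earned.

Venqor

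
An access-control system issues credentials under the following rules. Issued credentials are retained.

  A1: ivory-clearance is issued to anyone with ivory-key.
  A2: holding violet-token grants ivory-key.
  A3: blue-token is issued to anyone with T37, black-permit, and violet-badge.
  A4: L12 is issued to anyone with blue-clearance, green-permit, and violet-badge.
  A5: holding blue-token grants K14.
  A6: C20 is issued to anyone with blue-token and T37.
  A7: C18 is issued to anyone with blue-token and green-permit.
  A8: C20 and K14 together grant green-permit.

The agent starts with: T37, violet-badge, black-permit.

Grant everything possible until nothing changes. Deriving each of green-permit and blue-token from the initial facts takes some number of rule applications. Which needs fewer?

blue-token

blue-token: Holding T37, black-permit, and violet-badge grants blue-token (A3). [1 rule application]
green-permit: Holding T37, black-permit, and violet-badge grants blue-token (A3). Holding blue-token and T37 grants C20 (A6). Holding blue-token grants K14 (A5). Holding C20 and K14 grants green-permit (A8). [4 rule applications]
blue-token needs fewer.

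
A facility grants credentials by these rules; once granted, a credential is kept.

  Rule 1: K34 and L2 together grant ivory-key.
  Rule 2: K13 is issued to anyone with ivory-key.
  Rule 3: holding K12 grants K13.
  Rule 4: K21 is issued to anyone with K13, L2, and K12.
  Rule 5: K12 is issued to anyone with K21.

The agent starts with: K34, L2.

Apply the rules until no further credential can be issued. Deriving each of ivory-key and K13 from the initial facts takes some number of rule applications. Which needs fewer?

ivory-key: Holding K34 and L2 grants ivory-key (Rule 1). [1 rule application]
K13: Holding K34 and L2 grants ivory-key (Rule 1). Holding ivory-key grants K13 (Rule 2). [2 rule applications]
ivory-key needs fewer.

ivory-key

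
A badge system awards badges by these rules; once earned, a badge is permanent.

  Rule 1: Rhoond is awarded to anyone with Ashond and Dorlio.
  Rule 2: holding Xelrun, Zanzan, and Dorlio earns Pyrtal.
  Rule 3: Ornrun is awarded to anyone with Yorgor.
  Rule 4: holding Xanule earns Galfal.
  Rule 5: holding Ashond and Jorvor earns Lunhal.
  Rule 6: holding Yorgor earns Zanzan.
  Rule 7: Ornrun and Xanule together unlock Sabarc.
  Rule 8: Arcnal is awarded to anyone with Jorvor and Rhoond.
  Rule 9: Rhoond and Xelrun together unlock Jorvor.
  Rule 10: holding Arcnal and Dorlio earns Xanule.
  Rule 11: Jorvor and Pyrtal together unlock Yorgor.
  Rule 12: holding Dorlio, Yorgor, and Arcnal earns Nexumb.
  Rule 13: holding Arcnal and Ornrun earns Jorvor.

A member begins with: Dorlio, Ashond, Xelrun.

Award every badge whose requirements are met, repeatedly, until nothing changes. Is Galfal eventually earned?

Yes

With Ashond and Dorlio, Rhoond is earned (Rule 1).
With Rhoond and Xelrun, Jorvor is earned (Rule 9).
With Jorvor and Rhoond, Arcnal is earned (Rule 8).
With Arcnal and Dorlio, Xanule is earned (Rule 10).
With Xanule, Galfal is earned (Rule 4).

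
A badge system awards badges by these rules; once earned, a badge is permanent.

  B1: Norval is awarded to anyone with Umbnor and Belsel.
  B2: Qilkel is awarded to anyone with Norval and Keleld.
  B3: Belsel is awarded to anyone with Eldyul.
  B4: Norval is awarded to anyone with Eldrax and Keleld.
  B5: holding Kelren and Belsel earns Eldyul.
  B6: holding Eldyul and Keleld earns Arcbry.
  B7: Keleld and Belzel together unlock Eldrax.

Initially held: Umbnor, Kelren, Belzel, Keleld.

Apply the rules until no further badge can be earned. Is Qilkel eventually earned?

With Keleld and Belzel, Eldrax is earned (B7).
With Eldrax and Keleld, Norval is earned (B4).
With Norval and Keleld, Qilkel is earned (B2).

Yes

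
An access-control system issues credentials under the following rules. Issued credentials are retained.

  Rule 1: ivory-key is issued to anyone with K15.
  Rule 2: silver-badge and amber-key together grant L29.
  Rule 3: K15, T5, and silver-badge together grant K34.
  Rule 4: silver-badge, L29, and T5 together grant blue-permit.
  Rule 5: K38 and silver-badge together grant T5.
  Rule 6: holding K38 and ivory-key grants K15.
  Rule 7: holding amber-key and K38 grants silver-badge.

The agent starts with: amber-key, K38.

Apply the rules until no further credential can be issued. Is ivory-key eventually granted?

ivory-key would need K15 (Rule 1), but K15 is never granted.

No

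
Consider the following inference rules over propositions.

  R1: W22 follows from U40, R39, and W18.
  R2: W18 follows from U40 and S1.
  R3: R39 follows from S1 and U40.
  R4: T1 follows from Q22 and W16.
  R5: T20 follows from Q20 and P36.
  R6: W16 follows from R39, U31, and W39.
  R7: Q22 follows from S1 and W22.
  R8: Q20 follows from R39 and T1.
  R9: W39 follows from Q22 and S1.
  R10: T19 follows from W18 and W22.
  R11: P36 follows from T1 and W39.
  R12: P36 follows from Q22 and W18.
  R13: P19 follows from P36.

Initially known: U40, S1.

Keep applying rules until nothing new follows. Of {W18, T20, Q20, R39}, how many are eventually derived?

S1 and U40 hold, so R39 follows (R3).
U40 and S1 hold, so W18 follows (R2).
W18: reached.
T20 would need Q20 and P36 (R5), but Q20 is never established.
Q20 would need R39 and T1 (R8), but T1 is never established.
R39: reached.
Reached: W18 and R39 — 2 of the 4.

2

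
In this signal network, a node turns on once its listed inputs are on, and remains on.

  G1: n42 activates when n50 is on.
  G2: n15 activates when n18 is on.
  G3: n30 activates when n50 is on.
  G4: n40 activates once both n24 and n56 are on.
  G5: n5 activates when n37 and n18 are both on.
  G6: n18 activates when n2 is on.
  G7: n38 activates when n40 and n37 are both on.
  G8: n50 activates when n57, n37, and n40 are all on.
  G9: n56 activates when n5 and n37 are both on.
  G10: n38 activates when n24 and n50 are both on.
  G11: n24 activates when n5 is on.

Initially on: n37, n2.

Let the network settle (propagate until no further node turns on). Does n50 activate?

No

n50 would need n57, n37, and n40 (G8), but n57 never turns on.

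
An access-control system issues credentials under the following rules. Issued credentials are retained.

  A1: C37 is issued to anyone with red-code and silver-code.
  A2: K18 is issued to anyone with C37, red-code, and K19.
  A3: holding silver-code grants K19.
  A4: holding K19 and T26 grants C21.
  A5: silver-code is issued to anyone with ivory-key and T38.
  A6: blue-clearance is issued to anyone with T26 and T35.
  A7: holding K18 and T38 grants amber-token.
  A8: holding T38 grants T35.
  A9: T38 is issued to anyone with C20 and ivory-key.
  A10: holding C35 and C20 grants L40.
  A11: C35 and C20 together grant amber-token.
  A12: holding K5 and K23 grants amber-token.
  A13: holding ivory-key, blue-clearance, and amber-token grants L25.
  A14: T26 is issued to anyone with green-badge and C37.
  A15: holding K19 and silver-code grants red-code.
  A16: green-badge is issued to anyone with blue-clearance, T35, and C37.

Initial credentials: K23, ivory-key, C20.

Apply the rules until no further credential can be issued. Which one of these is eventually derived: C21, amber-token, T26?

amber-token

Holding C20 and ivory-key grants T38 (A9).
Holding ivory-key and T38 grants silver-code (A5).
Holding silver-code grants K19 (A3).
Holding K19 and silver-code grants red-code (A15).
Holding red-code and silver-code grants C37 (A1).
Holding C37, red-code, and K19 grants K18 (A2).
Holding K18 and T38 grants amber-token (A7).
T26 would need green-badge and C37 (A14), but green-badge is never granted. C21 would need K19 and T26 (A4), but T26 is never granted.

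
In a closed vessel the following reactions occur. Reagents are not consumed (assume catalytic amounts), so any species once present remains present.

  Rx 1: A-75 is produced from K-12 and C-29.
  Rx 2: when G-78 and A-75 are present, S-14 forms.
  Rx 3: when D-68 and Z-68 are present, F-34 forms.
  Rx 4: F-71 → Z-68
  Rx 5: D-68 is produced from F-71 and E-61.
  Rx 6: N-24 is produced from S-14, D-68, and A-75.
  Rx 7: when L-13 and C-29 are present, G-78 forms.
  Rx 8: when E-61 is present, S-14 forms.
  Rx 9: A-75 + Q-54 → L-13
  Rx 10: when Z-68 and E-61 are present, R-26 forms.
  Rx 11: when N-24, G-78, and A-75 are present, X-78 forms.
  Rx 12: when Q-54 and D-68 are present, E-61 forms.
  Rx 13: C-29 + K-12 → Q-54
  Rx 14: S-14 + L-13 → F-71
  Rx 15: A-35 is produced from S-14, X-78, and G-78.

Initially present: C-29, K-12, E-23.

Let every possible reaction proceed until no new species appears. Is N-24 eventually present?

No

N-24 would need S-14, D-68, and A-75 (Rx 6), but D-68 never forms.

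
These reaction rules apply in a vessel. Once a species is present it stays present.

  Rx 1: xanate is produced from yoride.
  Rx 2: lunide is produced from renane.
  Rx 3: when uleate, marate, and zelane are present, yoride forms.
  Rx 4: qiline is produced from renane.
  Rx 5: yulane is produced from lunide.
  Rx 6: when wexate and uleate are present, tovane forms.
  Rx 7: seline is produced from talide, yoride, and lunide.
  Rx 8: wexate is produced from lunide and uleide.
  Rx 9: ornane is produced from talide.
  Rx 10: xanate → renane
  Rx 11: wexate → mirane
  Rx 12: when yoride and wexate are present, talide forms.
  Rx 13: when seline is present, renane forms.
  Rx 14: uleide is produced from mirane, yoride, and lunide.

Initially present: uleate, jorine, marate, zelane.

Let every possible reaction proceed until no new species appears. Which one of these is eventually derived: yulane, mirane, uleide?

uleate, marate, and zelane present → yoride forms (Rx 3).
yoride present → xanate forms (Rx 1).
xanate present → renane forms (Rx 10).
renane present → lunide forms (Rx 2).
lunide present → yulane forms (Rx 5).
mirane would need wexate (Rx 11), but wexate never forms. uleide would need mirane, yoride, and lunide (Rx 14), but mirane never forms.

yulane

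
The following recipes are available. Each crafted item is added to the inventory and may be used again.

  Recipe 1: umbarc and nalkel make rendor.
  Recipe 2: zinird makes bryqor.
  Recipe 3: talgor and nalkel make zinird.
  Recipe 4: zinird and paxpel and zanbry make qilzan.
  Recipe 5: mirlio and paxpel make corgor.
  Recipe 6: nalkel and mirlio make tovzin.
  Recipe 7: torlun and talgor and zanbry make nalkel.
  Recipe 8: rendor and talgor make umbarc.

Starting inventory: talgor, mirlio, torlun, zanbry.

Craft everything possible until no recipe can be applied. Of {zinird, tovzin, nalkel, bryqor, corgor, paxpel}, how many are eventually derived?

Using Recipe 7, torlun, talgor, and zanbry make nalkel.
talgor and nalkel → zinird (Recipe 3).
nalkel and mirlio → tovzin (Recipe 6).
Using Recipe 2, zinird makes bryqor.
zinird: reached.
tovzin: reached.
nalkel: reached.
bryqor: reached.
corgor would need mirlio and paxpel (Recipe 5), but paxpel is never obtained.
No rule produces paxpel, and it is not given.
Reached: zinird, tovzin, nalkel, and bryqor — 4 of the 6.

4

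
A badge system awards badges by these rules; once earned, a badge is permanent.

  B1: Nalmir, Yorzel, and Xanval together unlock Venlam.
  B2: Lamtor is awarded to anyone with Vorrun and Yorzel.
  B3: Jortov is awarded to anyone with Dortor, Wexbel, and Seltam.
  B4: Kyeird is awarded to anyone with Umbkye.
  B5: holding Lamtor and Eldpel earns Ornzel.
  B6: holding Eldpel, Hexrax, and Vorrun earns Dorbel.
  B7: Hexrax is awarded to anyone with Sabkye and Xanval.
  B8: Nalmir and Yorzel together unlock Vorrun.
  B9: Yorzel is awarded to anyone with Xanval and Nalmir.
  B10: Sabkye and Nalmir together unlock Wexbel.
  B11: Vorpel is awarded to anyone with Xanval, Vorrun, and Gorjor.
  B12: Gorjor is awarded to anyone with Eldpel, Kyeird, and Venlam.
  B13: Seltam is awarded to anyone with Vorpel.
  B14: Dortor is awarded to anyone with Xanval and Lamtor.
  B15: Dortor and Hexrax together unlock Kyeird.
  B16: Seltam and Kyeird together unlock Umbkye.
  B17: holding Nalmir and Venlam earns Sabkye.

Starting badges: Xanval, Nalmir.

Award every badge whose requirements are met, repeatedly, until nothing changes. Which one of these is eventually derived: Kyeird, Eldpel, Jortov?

With Xanval and Nalmir, Yorzel is earned (B9).
With Nalmir and Yorzel, Vorrun is earned (B8).
With Nalmir, Yorzel, and Xanval, Venlam is earned (B1).
With Vorrun and Yorzel, Lamtor is earned (B2).
With Nalmir and Venlam, Sabkye is earned (B17).
With Xanval and Lamtor, Dortor is earned (B14).
With Sabkye and Xanval, Hexrax is earned (B7).
With Dortor and Hexrax, Kyeird is earned (B15).
No rule produces Eldpel, and it is not given. Jortov would need Dortor, Wexbel, and Seltam (B3), but Seltam is never earned.

Kyeird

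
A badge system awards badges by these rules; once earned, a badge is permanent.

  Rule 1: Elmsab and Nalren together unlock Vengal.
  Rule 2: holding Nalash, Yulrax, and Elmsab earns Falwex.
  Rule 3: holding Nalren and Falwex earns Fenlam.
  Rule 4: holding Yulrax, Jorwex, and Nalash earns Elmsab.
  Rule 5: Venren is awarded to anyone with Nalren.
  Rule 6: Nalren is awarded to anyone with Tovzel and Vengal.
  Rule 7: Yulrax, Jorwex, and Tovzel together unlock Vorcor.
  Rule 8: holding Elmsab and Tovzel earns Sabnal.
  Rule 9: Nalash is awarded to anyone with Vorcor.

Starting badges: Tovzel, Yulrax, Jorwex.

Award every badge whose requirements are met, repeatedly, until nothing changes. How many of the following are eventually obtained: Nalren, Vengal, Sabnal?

1

With Yulrax, Jorwex, and Tovzel, Vorcor is earned (Rule 7).
With Vorcor, Nalash is earned (Rule 9).
With Yulrax, Jorwex, and Nalash, Elmsab is earned (Rule 4).
With Elmsab and Tovzel, Sabnal is earned (Rule 8).
Nalren would need Tovzel and Vengal (Rule 6), but Vengal is never earned.
Vengal would need Elmsab and Nalren (Rule 1), but Nalren is never earned.
Sabnal: reached.
Reached: Sabnal — 1 of the 3.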